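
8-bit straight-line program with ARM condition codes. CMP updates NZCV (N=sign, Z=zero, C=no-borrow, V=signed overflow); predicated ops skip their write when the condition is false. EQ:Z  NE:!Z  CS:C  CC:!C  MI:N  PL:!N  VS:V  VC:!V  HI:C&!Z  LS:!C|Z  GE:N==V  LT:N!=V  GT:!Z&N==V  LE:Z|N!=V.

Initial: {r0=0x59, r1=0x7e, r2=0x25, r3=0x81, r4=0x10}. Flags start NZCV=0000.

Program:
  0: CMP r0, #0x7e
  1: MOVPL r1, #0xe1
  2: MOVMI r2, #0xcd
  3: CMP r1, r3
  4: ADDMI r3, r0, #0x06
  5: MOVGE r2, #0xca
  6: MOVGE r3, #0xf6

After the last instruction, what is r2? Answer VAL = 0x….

VAL = 0xca

0: ✓ CMP  NZCV=1000
1: · MOVPL
2: ✓ MOVMI  r2←0xcd
3: ✓ CMP  NZCV=1001
4: ✓ ADDMI  r3←0x5f
5: ✓ MOVGE  r2←0xca
6: ✓ MOVGE  r3←0xf6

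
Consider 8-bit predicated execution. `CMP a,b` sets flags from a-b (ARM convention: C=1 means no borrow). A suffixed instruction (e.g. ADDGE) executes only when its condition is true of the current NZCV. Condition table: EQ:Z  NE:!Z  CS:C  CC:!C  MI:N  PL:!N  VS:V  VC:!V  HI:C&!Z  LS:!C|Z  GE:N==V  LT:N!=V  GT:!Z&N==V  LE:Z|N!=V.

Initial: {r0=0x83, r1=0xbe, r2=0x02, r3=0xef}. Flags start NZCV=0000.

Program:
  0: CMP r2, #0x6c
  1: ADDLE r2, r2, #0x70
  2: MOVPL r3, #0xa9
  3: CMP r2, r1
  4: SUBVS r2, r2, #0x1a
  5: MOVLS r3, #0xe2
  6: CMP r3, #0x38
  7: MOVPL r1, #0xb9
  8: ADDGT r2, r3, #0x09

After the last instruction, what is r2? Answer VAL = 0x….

VAL = 0x58

[0] flags=1000 → (cmp)
[1] flags=1000 LE?T → r2=0x72
[2] flags=1000 PL?F → skip
[3] flags=1001 → (cmp)
[4] flags=1001 VS?T → r2=0x58
[5] flags=1001 LS?T → r3=0xe2
[6] flags=1010 → (cmp)
[7] flags=1010 PL?F → skip
[8] flags=1010 GT?F → skip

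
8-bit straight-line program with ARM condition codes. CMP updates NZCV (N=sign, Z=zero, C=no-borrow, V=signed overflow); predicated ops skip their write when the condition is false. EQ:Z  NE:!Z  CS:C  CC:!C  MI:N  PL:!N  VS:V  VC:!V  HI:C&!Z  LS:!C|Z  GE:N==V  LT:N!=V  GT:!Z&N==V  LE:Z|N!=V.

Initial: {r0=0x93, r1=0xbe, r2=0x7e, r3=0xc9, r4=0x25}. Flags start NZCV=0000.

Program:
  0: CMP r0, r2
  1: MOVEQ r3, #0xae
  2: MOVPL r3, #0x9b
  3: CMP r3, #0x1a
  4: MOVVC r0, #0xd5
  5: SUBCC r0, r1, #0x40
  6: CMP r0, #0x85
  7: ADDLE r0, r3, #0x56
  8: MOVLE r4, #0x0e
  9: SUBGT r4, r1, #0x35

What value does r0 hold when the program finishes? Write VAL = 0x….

0: ✓ CMP  NZCV=0011
1: · MOVEQ
2: ✓ MOVPL  r3←0x9b
3: ✓ CMP  NZCV=1010
4: ✓ MOVVC  r0←0xd5
5: · SUBCC
6: ✓ CMP  NZCV=0010
7: · ADDLE
8: · MOVLE
9: ✓ SUBGT  r4←0x89

VAL = 0xd5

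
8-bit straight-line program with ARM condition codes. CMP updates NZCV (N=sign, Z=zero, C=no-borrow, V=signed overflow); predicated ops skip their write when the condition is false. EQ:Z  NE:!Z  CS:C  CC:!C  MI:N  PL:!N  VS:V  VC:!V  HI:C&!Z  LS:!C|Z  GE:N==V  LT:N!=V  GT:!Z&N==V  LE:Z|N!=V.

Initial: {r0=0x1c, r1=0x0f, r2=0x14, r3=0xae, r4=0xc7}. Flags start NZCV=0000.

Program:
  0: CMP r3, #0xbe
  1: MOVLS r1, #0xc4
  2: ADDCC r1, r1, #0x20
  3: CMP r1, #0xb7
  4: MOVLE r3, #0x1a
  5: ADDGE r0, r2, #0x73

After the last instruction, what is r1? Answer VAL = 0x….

VAL = 0xe4

[0] flags=1000 → (cmp)
[1] flags=1000 LS?T → r1=0xc4
[2] flags=1000 CC?T → r1=0xe4
[3] flags=0010 → (cmp)
[4] flags=0010 LE?F → skip
[5] flags=0010 GE?T → r0=0x87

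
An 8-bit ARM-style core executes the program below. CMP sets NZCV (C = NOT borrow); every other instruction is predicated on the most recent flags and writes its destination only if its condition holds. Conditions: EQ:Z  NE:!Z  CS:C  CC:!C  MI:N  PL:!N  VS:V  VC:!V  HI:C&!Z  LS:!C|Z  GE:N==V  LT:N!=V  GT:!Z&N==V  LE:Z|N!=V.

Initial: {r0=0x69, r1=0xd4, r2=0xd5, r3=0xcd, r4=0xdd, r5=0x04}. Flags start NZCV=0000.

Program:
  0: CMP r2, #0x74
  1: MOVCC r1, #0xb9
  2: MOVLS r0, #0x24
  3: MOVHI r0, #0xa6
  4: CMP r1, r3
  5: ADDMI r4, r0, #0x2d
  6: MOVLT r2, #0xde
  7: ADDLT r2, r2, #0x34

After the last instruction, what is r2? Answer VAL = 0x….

0: ✓ CMP  NZCV=0011
1: · MOVCC
2: · MOVLS
3: ✓ MOVHI  r0←0xa6
4: ✓ CMP  NZCV=0010
5: · ADDMI
6: · MOVLT
7: · ADDLT

VAL = 0xd5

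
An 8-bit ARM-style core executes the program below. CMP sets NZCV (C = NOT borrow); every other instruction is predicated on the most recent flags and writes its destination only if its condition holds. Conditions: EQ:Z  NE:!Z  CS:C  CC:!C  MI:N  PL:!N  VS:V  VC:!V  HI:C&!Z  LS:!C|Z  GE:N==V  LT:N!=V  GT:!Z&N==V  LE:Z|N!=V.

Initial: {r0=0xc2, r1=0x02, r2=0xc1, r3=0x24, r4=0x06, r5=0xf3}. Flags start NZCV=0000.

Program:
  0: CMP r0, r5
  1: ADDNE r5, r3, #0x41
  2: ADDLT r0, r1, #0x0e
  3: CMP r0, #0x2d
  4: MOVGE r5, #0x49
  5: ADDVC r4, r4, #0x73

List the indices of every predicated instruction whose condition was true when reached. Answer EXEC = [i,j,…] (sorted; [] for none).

EXEC = [1,2,5]

[0] flags=1000 → (cmp)
[1] flags=1000 NE?T → r5=0x65
[2] flags=1000 LT?T → r0=0x10
[3] flags=1000 → (cmp)
[4] flags=1000 GE?F → skip
[5] flags=1000 VC?T → r4=0x79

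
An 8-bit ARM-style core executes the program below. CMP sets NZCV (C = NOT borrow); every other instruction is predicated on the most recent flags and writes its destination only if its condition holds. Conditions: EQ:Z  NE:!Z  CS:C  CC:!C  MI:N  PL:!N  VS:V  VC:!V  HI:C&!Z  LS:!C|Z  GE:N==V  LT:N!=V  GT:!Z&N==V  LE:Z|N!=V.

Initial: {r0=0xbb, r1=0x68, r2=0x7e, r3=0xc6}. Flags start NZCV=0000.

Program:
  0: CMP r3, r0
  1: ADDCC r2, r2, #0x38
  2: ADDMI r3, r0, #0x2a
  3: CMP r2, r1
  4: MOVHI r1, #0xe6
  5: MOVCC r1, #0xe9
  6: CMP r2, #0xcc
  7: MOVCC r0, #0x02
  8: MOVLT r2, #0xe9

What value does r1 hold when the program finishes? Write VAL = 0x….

VAL = 0xe6

[0] flags=0010 → (cmp)
[1] flags=0010 CC?F → skip
[2] flags=0010 MI?F → skip
[3] flags=0010 → (cmp)
[4] flags=0010 HI?T → r1=0xe6
[5] flags=0010 CC?F → skip
[6] flags=1001 → (cmp)
[7] flags=1001 CC?T → r0=0x02
[8] flags=1001 LT?F → skip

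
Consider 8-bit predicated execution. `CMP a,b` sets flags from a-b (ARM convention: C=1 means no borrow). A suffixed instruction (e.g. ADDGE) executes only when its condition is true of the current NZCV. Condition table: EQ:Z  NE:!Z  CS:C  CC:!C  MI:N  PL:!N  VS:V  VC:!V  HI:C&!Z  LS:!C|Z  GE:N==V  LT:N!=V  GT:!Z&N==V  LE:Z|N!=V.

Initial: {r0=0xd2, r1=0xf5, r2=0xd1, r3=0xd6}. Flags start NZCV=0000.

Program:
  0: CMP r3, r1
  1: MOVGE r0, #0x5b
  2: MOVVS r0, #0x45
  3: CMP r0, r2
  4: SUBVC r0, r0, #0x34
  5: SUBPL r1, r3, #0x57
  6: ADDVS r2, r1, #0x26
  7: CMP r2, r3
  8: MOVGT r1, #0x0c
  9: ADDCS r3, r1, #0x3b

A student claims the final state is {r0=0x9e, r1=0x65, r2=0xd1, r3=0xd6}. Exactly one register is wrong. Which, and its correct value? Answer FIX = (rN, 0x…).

FIX = (r1, 0x7f)

[0] flags=1000 → (cmp)
[1] flags=1000 GE?F → skip
[2] flags=1000 VS?F → skip
[3] flags=0010 → (cmp)
[4] flags=0010 VC?T → r0=0x9e
[5] flags=0010 PL?T → r1=0x7f
[6] flags=0010 VS?F → skip
[7] flags=1000 → (cmp)
[8] flags=1000 GT?F → skip
[9] flags=1000 CS?F → skip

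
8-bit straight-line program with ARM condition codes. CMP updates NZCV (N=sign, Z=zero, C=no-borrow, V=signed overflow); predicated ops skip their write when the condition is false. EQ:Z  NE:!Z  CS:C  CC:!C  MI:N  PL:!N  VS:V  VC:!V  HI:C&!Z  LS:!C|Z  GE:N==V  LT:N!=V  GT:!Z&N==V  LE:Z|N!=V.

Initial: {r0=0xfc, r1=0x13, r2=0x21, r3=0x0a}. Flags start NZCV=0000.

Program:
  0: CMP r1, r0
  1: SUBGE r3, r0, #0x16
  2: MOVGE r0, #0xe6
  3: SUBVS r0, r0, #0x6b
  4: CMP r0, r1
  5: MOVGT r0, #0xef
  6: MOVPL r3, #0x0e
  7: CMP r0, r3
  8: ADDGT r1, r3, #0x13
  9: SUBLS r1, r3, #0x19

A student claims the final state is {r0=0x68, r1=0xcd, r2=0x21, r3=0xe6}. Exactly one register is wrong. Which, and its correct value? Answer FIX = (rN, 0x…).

FIX = (r0, 0xe6)

0: ✓ CMP  NZCV=0000
1: ✓ SUBGE  r3←0xe6
2: ✓ MOVGE  r0←0xe6
3: · SUBVS
4: ✓ CMP  NZCV=1010
5: · MOVGT
6: · MOVPL
7: ✓ CMP  NZCV=0110
8: · ADDGT
9: ✓ SUBLS  r1←0xcd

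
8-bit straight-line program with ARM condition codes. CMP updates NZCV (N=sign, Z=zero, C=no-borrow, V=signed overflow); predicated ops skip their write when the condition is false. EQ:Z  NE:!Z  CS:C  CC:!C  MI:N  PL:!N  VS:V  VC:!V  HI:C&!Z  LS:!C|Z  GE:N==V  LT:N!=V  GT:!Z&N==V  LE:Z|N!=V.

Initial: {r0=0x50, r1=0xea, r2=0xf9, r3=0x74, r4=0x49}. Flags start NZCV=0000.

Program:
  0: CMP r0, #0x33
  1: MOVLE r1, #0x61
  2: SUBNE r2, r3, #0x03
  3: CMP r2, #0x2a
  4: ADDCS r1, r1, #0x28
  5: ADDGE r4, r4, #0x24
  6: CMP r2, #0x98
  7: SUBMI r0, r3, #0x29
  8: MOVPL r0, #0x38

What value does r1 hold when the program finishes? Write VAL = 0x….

[0] flags=0010 → (cmp)
[1] flags=0010 LE?F → skip
[2] flags=0010 NE?T → r2=0x71
[3] flags=0010 → (cmp)
[4] flags=0010 CS?T → r1=0x12
[5] flags=0010 GE?T → r4=0x6d
[6] flags=1001 → (cmp)
[7] flags=1001 MI?T → r0=0x4b
[8] flags=1001 PL?F → skip

VAL = 0x12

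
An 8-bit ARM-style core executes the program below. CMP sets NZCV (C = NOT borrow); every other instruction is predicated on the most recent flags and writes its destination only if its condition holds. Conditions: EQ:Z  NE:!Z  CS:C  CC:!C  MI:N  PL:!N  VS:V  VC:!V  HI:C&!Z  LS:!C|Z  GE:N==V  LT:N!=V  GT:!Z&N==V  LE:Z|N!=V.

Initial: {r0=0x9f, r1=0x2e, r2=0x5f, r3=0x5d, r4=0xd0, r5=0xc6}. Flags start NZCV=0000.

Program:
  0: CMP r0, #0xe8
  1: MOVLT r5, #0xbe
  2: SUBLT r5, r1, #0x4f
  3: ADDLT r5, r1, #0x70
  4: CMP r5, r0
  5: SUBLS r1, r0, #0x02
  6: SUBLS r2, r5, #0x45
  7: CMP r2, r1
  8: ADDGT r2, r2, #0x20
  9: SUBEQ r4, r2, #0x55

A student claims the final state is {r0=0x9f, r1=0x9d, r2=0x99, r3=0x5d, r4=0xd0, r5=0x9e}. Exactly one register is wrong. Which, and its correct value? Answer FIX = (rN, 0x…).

FIX = (r2, 0x79)

[0] flags=1000 → (cmp)
[1] flags=1000 LT?T → r5=0xbe
[2] flags=1000 LT?T → r5=0xdf
[3] flags=1000 LT?T → r5=0x9e
[4] flags=1000 → (cmp)
[5] flags=1000 LS?T → r1=0x9d
[6] flags=1000 LS?T → r2=0x59
[7] flags=1001 → (cmp)
[8] flags=1001 GT?T → r2=0x79
[9] flags=1001 EQ?F → skip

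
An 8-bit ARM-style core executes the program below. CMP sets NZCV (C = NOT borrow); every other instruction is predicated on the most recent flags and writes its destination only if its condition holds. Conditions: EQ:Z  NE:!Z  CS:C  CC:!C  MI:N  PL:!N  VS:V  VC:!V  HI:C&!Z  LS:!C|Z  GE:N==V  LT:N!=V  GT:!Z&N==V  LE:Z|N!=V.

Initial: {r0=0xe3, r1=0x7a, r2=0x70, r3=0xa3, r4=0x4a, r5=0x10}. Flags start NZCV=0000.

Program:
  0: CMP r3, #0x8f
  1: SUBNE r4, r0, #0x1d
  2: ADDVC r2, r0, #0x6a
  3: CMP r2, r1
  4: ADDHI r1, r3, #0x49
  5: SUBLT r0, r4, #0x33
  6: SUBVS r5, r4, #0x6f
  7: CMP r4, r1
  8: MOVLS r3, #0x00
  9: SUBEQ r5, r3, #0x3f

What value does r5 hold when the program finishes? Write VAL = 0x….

0: ✓ CMP  NZCV=0010
1: ✓ SUBNE  r4←0xc6
2: ✓ ADDVC  r2←0x4d
3: ✓ CMP  NZCV=1000
4: · ADDHI
5: ✓ SUBLT  r0←0x93
6: · SUBVS
7: ✓ CMP  NZCV=0011
8: · MOVLS
9: · SUBEQ

VAL = 0x10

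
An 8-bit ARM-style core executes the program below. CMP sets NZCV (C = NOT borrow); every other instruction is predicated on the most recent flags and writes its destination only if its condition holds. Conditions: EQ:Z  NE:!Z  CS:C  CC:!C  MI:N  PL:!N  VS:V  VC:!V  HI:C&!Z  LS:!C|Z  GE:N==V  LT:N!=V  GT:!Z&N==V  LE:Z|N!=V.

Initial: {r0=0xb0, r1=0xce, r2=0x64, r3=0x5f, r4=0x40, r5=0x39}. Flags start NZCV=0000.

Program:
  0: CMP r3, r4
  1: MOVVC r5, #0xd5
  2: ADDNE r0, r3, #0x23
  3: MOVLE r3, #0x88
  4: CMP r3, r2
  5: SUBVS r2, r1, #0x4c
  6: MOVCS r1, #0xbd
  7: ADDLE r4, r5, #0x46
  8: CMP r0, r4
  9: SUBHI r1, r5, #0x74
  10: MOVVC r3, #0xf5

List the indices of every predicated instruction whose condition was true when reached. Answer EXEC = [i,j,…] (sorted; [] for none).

[0] flags=0010 → (cmp)
[1] flags=0010 VC?T → r5=0xd5
[2] flags=0010 NE?T → r0=0x82
[3] flags=0010 LE?F → skip
[4] flags=1000 → (cmp)
[5] flags=1000 VS?F → skip
[6] flags=1000 CS?F → skip
[7] flags=1000 LE?T → r4=0x1b
[8] flags=0011 → (cmp)
[9] flags=0011 HI?T → r1=0x61
[10] flags=0011 VC?F → skip

EXEC = [1,2,7,9]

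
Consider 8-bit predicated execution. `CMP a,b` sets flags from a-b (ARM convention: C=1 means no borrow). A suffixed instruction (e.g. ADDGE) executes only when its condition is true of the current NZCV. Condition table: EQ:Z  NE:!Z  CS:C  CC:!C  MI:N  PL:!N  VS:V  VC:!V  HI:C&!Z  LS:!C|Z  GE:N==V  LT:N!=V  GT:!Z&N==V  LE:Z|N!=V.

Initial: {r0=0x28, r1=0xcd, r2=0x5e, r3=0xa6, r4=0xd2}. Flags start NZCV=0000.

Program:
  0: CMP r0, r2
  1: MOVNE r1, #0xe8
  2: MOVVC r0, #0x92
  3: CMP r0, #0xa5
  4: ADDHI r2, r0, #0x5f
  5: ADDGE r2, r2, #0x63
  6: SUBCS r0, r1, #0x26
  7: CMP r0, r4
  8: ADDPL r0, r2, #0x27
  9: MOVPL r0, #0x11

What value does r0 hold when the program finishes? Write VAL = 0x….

0: ✓ CMP  NZCV=1000
1: ✓ MOVNE  r1←0xe8
2: ✓ MOVVC  r0←0x92
3: ✓ CMP  NZCV=1000
4: · ADDHI
5: · ADDGE
6: · SUBCS
7: ✓ CMP  NZCV=1000
8: · ADDPL
9: · MOVPL

VAL = 0x92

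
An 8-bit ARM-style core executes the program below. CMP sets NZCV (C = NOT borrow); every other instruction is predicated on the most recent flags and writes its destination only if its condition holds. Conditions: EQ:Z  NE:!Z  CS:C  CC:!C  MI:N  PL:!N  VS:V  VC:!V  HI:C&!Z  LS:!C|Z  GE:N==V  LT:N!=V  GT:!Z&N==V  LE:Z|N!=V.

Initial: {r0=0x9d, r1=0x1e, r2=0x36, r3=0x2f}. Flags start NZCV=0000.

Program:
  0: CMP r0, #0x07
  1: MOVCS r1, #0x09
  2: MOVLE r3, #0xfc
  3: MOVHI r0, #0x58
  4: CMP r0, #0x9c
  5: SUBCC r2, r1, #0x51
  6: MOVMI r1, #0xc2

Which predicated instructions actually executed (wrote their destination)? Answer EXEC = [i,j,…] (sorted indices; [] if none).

EXEC = [1,2,3,5,6]

[0] flags=1010 → (cmp)
[1] flags=1010 CS?T → r1=0x09
[2] flags=1010 LE?T → r3=0xfc
[3] flags=1010 HI?T → r0=0x58
[4] flags=1001 → (cmp)
[5] flags=1001 CC?T → r2=0xb8
[6] flags=1001 MI?T → r1=0xc2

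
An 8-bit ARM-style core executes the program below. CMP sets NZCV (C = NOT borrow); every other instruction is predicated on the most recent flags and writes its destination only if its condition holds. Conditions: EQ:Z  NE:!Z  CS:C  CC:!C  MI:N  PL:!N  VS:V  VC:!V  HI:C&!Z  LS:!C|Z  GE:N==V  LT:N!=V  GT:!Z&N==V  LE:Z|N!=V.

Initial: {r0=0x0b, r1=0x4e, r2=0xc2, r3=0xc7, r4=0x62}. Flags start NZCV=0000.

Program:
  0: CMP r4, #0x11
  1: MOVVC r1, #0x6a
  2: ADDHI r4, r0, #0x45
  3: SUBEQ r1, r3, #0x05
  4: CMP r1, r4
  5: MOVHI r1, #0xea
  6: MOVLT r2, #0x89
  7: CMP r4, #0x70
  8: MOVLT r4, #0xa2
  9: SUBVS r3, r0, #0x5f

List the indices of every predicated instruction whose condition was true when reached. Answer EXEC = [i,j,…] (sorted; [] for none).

[0] flags=0010 → (cmp)
[1] flags=0010 VC?T → r1=0x6a
[2] flags=0010 HI?T → r4=0x50
[3] flags=0010 EQ?F → skip
[4] flags=0010 → (cmp)
[5] flags=0010 HI?T → r1=0xea
[6] flags=0010 LT?F → skip
[7] flags=1000 → (cmp)
[8] flags=1000 LT?T → r4=0xa2
[9] flags=1000 VS?F → skip

EXEC = [1,2,5,8]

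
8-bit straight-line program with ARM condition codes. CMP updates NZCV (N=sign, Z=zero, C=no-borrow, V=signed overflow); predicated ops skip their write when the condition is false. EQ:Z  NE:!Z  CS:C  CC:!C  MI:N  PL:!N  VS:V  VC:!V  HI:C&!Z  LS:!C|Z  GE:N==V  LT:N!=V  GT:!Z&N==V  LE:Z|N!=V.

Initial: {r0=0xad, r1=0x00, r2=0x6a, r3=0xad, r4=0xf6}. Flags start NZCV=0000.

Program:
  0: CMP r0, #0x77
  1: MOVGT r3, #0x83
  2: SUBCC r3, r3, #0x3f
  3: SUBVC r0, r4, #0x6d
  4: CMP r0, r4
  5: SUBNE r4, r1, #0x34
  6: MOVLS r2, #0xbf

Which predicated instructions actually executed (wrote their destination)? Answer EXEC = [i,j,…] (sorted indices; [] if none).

EXEC = [5,6]

0: ✓ CMP  NZCV=0011
1: · MOVGT
2: · SUBCC
3: · SUBVC
4: ✓ CMP  NZCV=1000
5: ✓ SUBNE  r4←0xcc
6: ✓ MOVLS  r2←0xbf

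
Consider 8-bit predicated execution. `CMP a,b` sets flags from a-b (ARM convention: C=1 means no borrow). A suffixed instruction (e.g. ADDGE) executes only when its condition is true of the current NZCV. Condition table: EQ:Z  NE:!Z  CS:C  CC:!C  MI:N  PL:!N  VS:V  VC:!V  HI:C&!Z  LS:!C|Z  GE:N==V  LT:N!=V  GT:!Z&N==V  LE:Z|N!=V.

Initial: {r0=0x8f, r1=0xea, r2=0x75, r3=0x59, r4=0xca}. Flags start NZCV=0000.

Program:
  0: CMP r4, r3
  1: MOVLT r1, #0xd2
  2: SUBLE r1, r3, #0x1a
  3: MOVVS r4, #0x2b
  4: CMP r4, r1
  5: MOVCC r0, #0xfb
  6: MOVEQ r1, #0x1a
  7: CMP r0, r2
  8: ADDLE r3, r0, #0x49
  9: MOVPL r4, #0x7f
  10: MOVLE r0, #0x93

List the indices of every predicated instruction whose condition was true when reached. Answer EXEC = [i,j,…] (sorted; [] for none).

EXEC = [1,2,3,5,8,10]

[0] flags=0011 → (cmp)
[1] flags=0011 LT?T → r1=0xd2
[2] flags=0011 LE?T → r1=0x3f
[3] flags=0011 VS?T → r4=0x2b
[4] flags=1000 → (cmp)
[5] flags=1000 CC?T → r0=0xfb
[6] flags=1000 EQ?F → skip
[7] flags=1010 → (cmp)
[8] flags=1010 LE?T → r3=0x44
[9] flags=1010 PL?F → skip
[10] flags=1010 LE?T → r0=0x93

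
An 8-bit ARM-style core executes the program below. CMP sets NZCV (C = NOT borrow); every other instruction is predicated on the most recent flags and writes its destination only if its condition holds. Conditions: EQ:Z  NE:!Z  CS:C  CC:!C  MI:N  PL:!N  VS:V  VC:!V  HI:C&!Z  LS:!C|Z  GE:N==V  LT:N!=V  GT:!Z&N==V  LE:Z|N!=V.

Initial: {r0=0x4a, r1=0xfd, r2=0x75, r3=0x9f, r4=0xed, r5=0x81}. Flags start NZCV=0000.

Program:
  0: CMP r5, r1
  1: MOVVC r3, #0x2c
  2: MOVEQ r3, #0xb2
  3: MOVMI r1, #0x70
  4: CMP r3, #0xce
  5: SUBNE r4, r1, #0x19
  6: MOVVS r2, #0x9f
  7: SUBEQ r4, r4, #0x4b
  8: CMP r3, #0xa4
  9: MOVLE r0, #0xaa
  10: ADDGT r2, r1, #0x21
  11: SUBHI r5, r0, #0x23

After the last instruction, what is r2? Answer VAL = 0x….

VAL = 0x91

0: ✓ CMP  NZCV=1000
1: ✓ MOVVC  r3←0x2c
2: · MOVEQ
3: ✓ MOVMI  r1←0x70
4: ✓ CMP  NZCV=0000
5: ✓ SUBNE  r4←0x57
6: · MOVVS
7: · SUBEQ
8: ✓ CMP  NZCV=1001
9: · MOVLE
10: ✓ ADDGT  r2←0x91
11: · SUBHI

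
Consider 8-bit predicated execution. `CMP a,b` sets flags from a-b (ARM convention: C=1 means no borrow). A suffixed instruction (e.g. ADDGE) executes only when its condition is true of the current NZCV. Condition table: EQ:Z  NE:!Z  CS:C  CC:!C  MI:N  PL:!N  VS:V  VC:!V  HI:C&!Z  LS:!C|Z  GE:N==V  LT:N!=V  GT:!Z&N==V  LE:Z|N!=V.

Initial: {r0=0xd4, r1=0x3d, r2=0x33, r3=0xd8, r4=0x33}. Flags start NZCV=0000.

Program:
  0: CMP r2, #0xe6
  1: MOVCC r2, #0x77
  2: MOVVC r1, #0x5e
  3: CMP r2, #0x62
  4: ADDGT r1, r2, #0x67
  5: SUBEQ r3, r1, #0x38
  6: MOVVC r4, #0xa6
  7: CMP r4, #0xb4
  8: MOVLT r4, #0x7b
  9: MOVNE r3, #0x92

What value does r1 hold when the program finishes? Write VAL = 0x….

VAL = 0xde

0: ✓ CMP  NZCV=0000
1: ✓ MOVCC  r2←0x77
2: ✓ MOVVC  r1←0x5e
3: ✓ CMP  NZCV=0010
4: ✓ ADDGT  r1←0xde
5: · SUBEQ
6: ✓ MOVVC  r4←0xa6
7: ✓ CMP  NZCV=1000
8: ✓ MOVLT  r4←0x7b
9: ✓ MOVNE  r3←0x92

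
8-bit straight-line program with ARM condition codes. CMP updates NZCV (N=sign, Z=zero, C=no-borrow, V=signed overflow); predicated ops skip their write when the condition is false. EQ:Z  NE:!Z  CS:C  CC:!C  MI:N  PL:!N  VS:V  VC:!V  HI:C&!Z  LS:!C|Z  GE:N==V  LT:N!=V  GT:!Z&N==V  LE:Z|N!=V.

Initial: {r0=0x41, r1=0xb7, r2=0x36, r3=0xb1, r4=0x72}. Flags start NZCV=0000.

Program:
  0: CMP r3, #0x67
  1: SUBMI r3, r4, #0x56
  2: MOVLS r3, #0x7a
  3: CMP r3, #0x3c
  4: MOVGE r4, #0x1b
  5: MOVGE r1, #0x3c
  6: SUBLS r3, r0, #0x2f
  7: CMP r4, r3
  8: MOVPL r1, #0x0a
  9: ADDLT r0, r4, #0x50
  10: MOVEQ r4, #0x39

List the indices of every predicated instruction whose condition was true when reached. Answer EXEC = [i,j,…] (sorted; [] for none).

EXEC = []

0: ✓ CMP  NZCV=0011
1: · SUBMI
2: · MOVLS
3: ✓ CMP  NZCV=0011
4: · MOVGE
5: · MOVGE
6: · SUBLS
7: ✓ CMP  NZCV=1001
8: · MOVPL
9: · ADDLT
10: · MOVEQ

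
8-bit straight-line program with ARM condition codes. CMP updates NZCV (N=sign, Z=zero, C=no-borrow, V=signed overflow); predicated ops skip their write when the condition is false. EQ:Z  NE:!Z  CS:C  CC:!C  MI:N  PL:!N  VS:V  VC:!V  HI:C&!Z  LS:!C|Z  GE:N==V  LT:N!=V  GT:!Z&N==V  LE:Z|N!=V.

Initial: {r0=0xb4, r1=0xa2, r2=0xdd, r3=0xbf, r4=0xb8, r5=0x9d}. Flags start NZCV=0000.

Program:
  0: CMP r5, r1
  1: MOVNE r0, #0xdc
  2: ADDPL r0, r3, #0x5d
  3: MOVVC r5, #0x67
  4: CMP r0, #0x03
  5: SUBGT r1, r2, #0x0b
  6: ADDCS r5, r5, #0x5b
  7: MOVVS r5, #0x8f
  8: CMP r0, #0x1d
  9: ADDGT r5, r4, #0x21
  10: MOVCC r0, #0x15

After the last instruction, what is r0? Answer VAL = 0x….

[0] flags=1000 → (cmp)
[1] flags=1000 NE?T → r0=0xdc
[2] flags=1000 PL?F → skip
[3] flags=1000 VC?T → r5=0x67
[4] flags=1010 → (cmp)
[5] flags=1010 GT?F → skip
[6] flags=1010 CS?T → r5=0xc2
[7] flags=1010 VS?F → skip
[8] flags=1010 → (cmp)
[9] flags=1010 GT?F → skip
[10] flags=1010 CC?F → skip

VAL = 0xdc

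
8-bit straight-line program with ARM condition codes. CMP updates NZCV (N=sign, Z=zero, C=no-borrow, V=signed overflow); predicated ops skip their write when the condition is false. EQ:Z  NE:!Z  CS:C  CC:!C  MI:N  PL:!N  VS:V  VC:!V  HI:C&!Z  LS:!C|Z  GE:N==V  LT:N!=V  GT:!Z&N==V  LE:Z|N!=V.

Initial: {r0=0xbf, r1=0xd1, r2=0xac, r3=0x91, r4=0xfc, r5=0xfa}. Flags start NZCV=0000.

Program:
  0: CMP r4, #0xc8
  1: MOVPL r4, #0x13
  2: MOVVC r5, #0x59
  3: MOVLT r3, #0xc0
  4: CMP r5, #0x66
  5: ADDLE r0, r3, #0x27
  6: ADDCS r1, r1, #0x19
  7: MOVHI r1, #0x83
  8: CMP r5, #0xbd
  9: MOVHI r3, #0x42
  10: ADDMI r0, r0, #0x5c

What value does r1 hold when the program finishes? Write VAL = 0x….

0: ✓ CMP  NZCV=0010
1: ✓ MOVPL  r4←0x13
2: ✓ MOVVC  r5←0x59
3: · MOVLT
4: ✓ CMP  NZCV=1000
5: ✓ ADDLE  r0←0xb8
6: · ADDCS
7: · MOVHI
8: ✓ CMP  NZCV=1001
9: · MOVHI
10: ✓ ADDMI  r0←0x14

VAL = 0xd1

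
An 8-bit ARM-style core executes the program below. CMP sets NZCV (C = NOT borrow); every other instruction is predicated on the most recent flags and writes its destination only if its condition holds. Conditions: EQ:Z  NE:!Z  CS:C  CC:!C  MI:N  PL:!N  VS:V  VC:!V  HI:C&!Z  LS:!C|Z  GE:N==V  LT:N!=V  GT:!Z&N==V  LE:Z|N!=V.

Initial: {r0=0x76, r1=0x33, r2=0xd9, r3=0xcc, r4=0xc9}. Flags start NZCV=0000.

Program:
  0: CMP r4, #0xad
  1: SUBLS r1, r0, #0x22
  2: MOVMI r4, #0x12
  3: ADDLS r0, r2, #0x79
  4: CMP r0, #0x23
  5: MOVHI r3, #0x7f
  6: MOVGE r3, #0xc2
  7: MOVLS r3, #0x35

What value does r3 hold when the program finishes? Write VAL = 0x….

0: ✓ CMP  NZCV=0010
1: · SUBLS
2: · MOVMI
3: · ADDLS
4: ✓ CMP  NZCV=0010
5: ✓ MOVHI  r3←0x7f
6: ✓ MOVGE  r3←0xc2
7: · MOVLS

VAL = 0xc2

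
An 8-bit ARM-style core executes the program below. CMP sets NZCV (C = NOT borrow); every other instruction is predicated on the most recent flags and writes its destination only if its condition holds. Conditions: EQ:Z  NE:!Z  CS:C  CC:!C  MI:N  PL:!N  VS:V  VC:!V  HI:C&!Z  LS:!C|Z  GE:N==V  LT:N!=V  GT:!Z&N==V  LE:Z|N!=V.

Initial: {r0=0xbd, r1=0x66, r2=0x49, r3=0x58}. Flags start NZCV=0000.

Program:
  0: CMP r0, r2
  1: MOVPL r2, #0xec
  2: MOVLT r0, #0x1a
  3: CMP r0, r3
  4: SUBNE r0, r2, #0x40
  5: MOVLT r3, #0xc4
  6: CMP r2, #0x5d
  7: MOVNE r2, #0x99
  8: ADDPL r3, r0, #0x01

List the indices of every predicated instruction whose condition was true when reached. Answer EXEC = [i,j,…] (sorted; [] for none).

EXEC = [1,2,4,5,7]

0: ✓ CMP  NZCV=0011
1: ✓ MOVPL  r2←0xec
2: ✓ MOVLT  r0←0x1a
3: ✓ CMP  NZCV=1000
4: ✓ SUBNE  r0←0xac
5: ✓ MOVLT  r3←0xc4
6: ✓ CMP  NZCV=1010
7: ✓ MOVNE  r2←0x99
8: · ADDPL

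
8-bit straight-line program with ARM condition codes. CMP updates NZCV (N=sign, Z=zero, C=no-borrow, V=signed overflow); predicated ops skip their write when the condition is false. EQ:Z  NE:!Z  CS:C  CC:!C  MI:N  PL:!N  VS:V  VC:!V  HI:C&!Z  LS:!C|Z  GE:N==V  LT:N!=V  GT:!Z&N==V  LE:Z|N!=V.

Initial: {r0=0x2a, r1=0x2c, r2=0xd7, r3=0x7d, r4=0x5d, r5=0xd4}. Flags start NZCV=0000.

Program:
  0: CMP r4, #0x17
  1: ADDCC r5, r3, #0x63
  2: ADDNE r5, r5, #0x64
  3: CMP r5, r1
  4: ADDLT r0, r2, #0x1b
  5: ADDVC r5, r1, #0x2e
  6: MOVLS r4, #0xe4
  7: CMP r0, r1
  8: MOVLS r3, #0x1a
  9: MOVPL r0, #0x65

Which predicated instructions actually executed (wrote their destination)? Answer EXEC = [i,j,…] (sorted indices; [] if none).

[0] flags=0010 → (cmp)
[1] flags=0010 CC?F → skip
[2] flags=0010 NE?T → r5=0x38
[3] flags=0010 → (cmp)
[4] flags=0010 LT?F → skip
[5] flags=0010 VC?T → r5=0x5a
[6] flags=0010 LS?F → skip
[7] flags=1000 → (cmp)
[8] flags=1000 LS?T → r3=0x1a
[9] flags=1000 PL?F → skip

EXEC = [2,5,8]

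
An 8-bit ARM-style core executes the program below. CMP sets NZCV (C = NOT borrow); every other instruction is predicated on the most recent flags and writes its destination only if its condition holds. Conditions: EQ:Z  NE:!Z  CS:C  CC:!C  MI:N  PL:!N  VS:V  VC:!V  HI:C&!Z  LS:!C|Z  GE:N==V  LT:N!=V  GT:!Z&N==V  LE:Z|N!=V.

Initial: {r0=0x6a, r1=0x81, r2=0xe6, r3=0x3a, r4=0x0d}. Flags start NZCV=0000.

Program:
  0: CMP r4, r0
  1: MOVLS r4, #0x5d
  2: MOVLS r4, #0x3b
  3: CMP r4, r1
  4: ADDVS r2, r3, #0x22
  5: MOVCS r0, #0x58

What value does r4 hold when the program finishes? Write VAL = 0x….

VAL = 0x3b

0: ✓ CMP  NZCV=1000
1: ✓ MOVLS  r4←0x5d
2: ✓ MOVLS  r4←0x3b
3: ✓ CMP  NZCV=1001
4: ✓ ADDVS  r2←0x5c
5: · MOVCS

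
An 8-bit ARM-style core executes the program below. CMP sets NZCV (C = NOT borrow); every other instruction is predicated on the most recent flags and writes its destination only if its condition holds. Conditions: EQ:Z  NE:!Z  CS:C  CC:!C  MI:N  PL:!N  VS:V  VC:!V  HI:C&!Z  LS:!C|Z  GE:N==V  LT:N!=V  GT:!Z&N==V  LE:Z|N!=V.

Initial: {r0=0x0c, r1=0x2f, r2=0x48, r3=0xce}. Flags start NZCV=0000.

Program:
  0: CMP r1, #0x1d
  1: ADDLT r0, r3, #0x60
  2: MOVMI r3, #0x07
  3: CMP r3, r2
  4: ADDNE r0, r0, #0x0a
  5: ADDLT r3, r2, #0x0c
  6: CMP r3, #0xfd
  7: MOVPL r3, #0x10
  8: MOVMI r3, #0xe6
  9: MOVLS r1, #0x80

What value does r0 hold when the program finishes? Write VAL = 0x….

[0] flags=0010 → (cmp)
[1] flags=0010 LT?F → skip
[2] flags=0010 MI?F → skip
[3] flags=1010 → (cmp)
[4] flags=1010 NE?T → r0=0x16
[5] flags=1010 LT?T → r3=0x54
[6] flags=0000 → (cmp)
[7] flags=0000 PL?T → r3=0x10
[8] flags=0000 MI?F → skip
[9] flags=0000 LS?T → r1=0x80

VAL = 0x16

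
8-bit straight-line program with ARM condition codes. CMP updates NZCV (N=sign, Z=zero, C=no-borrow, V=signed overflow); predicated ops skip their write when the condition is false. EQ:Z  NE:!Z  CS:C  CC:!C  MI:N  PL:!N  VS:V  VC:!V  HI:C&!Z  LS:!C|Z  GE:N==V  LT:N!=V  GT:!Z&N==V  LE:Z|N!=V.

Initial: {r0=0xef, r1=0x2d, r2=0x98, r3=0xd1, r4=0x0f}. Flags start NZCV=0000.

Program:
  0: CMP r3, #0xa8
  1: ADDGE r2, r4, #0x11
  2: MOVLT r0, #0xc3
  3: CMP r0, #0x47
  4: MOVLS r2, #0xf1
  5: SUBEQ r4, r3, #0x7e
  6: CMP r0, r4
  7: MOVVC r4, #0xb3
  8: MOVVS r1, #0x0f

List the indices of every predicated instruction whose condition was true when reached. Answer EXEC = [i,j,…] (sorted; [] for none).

EXEC = [1,7]

[0] flags=0010 → (cmp)
[1] flags=0010 GE?T → r2=0x20
[2] flags=0010 LT?F → skip
[3] flags=1010 → (cmp)
[4] flags=1010 LS?F → skip
[5] flags=1010 EQ?F → skip
[6] flags=1010 → (cmp)
[7] flags=1010 VC?T → r4=0xb3
[8] flags=1010 VS?F → skip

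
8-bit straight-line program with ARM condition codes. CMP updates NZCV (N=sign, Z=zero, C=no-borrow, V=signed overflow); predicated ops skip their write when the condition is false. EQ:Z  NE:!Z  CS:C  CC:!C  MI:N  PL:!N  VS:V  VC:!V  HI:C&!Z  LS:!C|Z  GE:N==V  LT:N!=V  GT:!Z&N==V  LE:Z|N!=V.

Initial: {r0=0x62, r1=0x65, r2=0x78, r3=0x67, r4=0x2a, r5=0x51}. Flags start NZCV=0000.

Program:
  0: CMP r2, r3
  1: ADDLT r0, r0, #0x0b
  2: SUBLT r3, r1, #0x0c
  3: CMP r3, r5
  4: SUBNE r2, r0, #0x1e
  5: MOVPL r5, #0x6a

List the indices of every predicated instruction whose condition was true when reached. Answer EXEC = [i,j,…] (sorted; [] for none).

EXEC = [4,5]

0: ✓ CMP  NZCV=0010
1: · ADDLT
2: · SUBLT
3: ✓ CMP  NZCV=0010
4: ✓ SUBNE  r2←0x44
5: ✓ MOVPL  r5←0x6a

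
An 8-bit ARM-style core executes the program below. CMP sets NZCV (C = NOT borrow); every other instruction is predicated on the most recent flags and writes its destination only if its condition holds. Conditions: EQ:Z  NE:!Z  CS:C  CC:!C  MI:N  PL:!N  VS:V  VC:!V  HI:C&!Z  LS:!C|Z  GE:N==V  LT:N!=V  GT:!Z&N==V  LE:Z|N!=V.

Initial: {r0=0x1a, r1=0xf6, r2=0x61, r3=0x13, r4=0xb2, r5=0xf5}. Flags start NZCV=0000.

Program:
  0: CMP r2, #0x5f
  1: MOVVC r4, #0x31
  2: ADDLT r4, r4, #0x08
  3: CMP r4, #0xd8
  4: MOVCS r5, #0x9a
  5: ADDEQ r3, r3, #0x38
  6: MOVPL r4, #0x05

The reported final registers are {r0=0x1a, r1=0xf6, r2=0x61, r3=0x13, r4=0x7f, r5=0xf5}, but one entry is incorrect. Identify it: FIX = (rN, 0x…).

FIX = (r4, 0x05)

0: ✓ CMP  NZCV=0010
1: ✓ MOVVC  r4←0x31
2: · ADDLT
3: ✓ CMP  NZCV=0000
4: · MOVCS
5: · ADDEQ
6: ✓ MOVPL  r4←0x05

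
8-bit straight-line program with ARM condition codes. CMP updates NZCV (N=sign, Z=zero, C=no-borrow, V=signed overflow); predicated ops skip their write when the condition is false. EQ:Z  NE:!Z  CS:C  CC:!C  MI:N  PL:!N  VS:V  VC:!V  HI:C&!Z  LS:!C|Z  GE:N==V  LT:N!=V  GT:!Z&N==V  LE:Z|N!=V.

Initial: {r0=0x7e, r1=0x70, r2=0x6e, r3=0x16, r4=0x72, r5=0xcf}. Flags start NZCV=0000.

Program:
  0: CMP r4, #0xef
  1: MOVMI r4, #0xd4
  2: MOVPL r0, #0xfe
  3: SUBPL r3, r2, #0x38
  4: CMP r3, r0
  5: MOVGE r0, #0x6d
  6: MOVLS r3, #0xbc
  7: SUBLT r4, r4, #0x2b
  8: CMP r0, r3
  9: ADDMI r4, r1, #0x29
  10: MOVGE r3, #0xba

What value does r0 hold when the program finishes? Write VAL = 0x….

VAL = 0x7e

[0] flags=1001 → (cmp)
[1] flags=1001 MI?T → r4=0xd4
[2] flags=1001 PL?F → skip
[3] flags=1001 PL?F → skip
[4] flags=1000 → (cmp)
[5] flags=1000 GE?F → skip
[6] flags=1000 LS?T → r3=0xbc
[7] flags=1000 LT?T → r4=0xa9
[8] flags=1001 → (cmp)
[9] flags=1001 MI?T → r4=0x99
[10] flags=1001 GE?T → r3=0xba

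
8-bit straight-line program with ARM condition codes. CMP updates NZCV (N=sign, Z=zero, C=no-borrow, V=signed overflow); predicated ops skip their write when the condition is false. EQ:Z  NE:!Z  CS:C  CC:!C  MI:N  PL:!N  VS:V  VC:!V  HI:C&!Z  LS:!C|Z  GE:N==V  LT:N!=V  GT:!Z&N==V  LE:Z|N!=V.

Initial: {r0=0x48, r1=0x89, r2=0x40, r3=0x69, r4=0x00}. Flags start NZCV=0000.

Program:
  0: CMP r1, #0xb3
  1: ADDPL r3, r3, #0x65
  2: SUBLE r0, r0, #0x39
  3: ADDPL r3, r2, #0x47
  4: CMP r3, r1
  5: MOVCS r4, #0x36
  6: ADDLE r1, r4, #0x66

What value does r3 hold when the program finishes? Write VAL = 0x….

VAL = 0x69

[0] flags=1000 → (cmp)
[1] flags=1000 PL?F → skip
[2] flags=1000 LE?T → r0=0x0f
[3] flags=1000 PL?F → skip
[4] flags=1001 → (cmp)
[5] flags=1001 CS?F → skip
[6] flags=1001 LE?F → skip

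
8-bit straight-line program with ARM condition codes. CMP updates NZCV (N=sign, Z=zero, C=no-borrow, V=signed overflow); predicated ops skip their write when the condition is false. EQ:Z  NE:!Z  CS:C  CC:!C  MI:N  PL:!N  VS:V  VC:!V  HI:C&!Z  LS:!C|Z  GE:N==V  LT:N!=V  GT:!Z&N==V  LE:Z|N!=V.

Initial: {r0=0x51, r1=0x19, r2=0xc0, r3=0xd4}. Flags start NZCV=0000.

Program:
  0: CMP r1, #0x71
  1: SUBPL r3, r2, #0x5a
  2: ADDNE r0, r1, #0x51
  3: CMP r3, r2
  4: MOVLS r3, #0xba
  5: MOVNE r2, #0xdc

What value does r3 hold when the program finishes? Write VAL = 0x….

VAL = 0xd4

0: ✓ CMP  NZCV=1000
1: · SUBPL
2: ✓ ADDNE  r0←0x6a
3: ✓ CMP  NZCV=0010
4: · MOVLS
5: ✓ MOVNE  r2←0xdc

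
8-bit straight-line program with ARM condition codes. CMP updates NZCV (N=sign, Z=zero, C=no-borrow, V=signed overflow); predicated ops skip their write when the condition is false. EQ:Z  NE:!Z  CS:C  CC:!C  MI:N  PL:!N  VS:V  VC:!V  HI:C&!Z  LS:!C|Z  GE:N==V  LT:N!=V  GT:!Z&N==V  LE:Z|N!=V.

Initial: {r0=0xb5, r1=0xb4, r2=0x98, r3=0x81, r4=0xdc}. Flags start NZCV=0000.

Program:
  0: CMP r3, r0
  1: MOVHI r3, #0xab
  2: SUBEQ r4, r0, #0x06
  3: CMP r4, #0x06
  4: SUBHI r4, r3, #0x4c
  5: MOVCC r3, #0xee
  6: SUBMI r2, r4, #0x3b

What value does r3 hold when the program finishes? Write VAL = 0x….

VAL = 0x81

0: ✓ CMP  NZCV=1000
1: · MOVHI
2: · SUBEQ
3: ✓ CMP  NZCV=1010
4: ✓ SUBHI  r4←0x35
5: · MOVCC
6: ✓ SUBMI  r2←0xfa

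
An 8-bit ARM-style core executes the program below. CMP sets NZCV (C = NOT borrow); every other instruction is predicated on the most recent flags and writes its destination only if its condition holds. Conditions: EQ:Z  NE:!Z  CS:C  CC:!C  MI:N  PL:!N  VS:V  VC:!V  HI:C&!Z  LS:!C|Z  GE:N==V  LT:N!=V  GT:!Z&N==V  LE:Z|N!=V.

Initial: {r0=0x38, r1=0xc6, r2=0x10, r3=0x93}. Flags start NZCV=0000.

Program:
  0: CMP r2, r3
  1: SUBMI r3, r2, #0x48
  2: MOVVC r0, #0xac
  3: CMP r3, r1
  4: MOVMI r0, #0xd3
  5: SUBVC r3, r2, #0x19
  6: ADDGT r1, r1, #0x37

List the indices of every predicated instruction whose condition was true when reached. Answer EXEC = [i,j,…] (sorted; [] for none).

EXEC = [2,4,5]

0: ✓ CMP  NZCV=0000
1: · SUBMI
2: ✓ MOVVC  r0←0xac
3: ✓ CMP  NZCV=1000
4: ✓ MOVMI  r0←0xd3
5: ✓ SUBVC  r3←0xf7
6: · ADDGT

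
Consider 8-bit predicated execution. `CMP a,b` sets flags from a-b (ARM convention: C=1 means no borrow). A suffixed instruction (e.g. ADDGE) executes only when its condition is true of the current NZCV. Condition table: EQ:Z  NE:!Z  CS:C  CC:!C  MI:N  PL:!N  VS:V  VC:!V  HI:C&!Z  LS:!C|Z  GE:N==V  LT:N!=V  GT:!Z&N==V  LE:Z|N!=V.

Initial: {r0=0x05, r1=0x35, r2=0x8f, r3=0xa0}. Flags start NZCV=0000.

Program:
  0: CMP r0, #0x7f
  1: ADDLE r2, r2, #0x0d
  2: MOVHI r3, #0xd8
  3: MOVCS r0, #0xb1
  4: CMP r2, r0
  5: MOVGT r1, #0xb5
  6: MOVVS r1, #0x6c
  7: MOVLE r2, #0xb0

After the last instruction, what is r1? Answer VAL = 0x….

[0] flags=1000 → (cmp)
[1] flags=1000 LE?T → r2=0x9c
[2] flags=1000 HI?F → skip
[3] flags=1000 CS?F → skip
[4] flags=1010 → (cmp)
[5] flags=1010 GT?F → skip
[6] flags=1010 VS?F → skip
[7] flags=1010 LE?T → r2=0xb0

VAL = 0x35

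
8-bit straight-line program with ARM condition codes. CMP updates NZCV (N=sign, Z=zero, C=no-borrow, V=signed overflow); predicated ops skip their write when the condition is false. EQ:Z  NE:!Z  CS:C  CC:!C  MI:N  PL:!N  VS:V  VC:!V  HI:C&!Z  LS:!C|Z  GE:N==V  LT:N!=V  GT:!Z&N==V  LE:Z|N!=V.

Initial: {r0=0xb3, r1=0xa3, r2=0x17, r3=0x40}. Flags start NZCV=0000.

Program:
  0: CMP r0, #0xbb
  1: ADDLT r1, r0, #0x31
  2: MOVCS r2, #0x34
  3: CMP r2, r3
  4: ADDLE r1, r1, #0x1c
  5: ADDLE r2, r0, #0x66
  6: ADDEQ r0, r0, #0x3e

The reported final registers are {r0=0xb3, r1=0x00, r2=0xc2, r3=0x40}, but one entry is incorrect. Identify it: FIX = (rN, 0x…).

FIX = (r2, 0x19)

[0] flags=1000 → (cmp)
[1] flags=1000 LT?T → r1=0xe4
[2] flags=1000 CS?F → skip
[3] flags=1000 → (cmp)
[4] flags=1000 LE?T → r1=0x00
[5] flags=1000 LE?T → r2=0x19
[6] flags=1000 EQ?F → skip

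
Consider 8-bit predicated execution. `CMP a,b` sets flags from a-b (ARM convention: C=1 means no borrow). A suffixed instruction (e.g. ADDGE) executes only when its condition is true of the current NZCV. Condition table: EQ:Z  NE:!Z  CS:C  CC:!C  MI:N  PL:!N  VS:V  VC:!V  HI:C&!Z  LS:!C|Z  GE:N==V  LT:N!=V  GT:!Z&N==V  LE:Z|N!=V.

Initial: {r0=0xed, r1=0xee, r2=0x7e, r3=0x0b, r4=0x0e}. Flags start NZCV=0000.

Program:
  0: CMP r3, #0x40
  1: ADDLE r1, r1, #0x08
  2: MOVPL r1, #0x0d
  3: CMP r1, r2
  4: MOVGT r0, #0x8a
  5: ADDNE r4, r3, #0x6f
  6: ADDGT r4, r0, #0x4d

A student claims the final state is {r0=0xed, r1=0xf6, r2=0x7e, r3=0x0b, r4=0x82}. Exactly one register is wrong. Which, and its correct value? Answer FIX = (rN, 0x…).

FIX = (r4, 0x7a)

[0] flags=1000 → (cmp)
[1] flags=1000 LE?T → r1=0xf6
[2] flags=1000 PL?F → skip
[3] flags=0011 → (cmp)
[4] flags=0011 GT?F → skip
[5] flags=0011 NE?T → r4=0x7a
[6] flags=0011 GT?F → skip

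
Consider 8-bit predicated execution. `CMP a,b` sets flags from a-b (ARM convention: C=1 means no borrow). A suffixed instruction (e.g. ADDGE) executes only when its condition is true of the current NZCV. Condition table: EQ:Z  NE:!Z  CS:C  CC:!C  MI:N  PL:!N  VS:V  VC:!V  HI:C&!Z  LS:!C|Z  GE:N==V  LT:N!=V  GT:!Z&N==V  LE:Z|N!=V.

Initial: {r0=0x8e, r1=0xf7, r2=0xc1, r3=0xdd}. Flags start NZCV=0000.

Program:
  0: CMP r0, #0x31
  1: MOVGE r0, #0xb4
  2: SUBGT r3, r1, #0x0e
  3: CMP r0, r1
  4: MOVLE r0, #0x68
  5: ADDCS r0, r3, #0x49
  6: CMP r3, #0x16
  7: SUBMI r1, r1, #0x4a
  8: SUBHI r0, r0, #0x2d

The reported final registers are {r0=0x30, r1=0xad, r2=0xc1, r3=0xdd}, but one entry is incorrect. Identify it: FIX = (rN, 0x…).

0: ✓ CMP  NZCV=0011
1: · MOVGE
2: · SUBGT
3: ✓ CMP  NZCV=1000
4: ✓ MOVLE  r0←0x68
5: · ADDCS
6: ✓ CMP  NZCV=1010
7: ✓ SUBMI  r1←0xad
8: ✓ SUBHI  r0←0x3b

FIX = (r0, 0x3b)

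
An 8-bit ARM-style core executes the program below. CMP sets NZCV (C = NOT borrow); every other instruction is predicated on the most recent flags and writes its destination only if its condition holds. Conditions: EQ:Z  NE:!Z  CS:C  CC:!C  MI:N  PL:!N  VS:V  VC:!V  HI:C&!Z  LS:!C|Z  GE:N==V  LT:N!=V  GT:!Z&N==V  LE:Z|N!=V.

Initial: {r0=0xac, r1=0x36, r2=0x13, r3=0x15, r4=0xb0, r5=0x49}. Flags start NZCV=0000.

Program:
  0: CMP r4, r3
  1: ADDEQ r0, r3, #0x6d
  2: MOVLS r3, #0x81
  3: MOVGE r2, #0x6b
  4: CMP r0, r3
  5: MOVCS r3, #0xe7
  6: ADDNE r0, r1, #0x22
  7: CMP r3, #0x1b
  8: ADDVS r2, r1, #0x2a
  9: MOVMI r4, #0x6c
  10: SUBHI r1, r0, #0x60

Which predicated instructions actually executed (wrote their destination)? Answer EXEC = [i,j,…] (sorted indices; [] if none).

EXEC = [5,6,9,10]

[0] flags=1010 → (cmp)
[1] flags=1010 EQ?F → skip
[2] flags=1010 LS?F → skip
[3] flags=1010 GE?F → skip
[4] flags=1010 → (cmp)
[5] flags=1010 CS?T → r3=0xe7
[6] flags=1010 NE?T → r0=0x58
[7] flags=1010 → (cmp)
[8] flags=1010 VS?F → skip
[9] flags=1010 MI?T → r4=0x6c
[10] flags=1010 HI?T → r1=0xf8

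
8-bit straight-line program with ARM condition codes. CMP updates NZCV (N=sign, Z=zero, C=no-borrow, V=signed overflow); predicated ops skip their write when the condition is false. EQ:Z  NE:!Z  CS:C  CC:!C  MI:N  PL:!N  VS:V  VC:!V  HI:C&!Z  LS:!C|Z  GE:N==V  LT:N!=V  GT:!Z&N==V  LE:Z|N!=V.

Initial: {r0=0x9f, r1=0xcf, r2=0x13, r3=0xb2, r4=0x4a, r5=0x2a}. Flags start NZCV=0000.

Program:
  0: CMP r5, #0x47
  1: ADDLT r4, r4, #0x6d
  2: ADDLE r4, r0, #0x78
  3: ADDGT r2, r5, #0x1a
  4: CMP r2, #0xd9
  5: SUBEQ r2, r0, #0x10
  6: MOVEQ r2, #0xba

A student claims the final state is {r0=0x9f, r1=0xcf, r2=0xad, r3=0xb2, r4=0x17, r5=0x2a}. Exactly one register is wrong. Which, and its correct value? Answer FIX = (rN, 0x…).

FIX = (r2, 0x13)

0: ✓ CMP  NZCV=1000
1: ✓ ADDLT  r4←0xb7
2: ✓ ADDLE  r4←0x17
3: · ADDGT
4: ✓ CMP  NZCV=0000
5: · SUBEQ
6: · MOVEQ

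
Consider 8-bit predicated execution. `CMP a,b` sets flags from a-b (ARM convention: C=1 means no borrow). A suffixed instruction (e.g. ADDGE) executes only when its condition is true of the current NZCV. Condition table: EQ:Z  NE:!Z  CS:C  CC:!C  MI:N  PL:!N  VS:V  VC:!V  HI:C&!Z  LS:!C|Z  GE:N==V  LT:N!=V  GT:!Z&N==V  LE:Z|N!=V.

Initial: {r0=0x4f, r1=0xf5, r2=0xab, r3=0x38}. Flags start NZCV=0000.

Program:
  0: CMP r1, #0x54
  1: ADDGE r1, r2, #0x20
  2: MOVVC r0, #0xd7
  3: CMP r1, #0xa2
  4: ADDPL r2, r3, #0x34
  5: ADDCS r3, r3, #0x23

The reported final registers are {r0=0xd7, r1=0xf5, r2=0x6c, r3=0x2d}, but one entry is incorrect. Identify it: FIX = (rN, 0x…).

0: ✓ CMP  NZCV=1010
1: · ADDGE
2: ✓ MOVVC  r0←0xd7
3: ✓ CMP  NZCV=0010
4: ✓ ADDPL  r2←0x6c
5: ✓ ADDCS  r3←0x5b

FIX = (r3, 0x5b)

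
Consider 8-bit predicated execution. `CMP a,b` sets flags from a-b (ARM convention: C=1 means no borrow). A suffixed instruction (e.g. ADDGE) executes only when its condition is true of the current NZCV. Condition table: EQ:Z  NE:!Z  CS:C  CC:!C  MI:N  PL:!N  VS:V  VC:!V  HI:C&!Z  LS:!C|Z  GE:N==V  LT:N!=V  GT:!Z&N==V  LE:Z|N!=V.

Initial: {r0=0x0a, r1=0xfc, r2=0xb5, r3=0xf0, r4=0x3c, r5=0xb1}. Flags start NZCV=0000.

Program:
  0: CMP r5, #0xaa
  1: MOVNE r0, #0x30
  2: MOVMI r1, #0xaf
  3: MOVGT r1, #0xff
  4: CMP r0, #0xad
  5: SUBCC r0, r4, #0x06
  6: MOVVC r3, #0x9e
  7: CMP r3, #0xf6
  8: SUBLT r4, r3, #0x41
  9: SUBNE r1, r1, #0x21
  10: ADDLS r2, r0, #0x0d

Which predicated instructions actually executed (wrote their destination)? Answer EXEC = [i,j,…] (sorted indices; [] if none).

[0] flags=0010 → (cmp)
[1] flags=0010 NE?T → r0=0x30
[2] flags=0010 MI?F → skip
[3] flags=0010 GT?T → r1=0xff
[4] flags=1001 → (cmp)
[5] flags=1001 CC?T → r0=0x36
[6] flags=1001 VC?F → skip
[7] flags=1000 → (cmp)
[8] flags=1000 LT?T → r4=0xaf
[9] flags=1000 NE?T → r1=0xde
[10] flags=1000 LS?T → r2=0x43

EXEC = [1,3,5,8,9,10]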